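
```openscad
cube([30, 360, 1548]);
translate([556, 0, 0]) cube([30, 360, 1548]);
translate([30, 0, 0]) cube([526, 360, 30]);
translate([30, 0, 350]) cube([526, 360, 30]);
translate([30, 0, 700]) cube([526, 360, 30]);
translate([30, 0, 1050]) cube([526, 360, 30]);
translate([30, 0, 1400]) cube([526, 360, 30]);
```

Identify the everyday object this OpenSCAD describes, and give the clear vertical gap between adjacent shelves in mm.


A bookshelf. The clear shelf gap is 320 mm.

Two tall side panels with 5 horizontal boards between them — a bookshelf. The first two shelf undersides are at z = 0 and z = 350; with shelf thickness 30, the clear gap is 350 − 0 − 30 = 320 mm.


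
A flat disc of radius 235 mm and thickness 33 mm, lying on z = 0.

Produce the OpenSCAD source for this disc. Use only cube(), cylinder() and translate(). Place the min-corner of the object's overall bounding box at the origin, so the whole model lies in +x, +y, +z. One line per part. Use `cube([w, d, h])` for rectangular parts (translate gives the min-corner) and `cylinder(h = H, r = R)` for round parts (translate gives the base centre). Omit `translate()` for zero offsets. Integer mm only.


translate([235, 235, 0]) cylinder(h = 33, r = 235);


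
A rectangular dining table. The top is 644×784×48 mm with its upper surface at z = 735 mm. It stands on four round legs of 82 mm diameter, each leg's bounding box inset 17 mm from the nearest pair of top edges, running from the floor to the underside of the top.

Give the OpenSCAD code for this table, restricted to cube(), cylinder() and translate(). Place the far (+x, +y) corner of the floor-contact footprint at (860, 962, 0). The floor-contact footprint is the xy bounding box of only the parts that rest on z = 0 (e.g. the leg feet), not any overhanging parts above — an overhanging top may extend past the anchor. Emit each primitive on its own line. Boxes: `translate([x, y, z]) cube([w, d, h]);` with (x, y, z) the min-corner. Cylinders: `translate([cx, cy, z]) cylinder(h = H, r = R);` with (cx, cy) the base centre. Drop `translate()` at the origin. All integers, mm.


translate([233, 195, 687]) cube([644, 784, 48]);
translate([291, 253, 0]) cylinder(h = 687, r = 41);
translate([819, 253, 0]) cylinder(h = 687, r = 41);
translate([291, 921, 0]) cylinder(h = 687, r = 41);
translate([819, 921, 0]) cylinder(h = 687, r = 41);


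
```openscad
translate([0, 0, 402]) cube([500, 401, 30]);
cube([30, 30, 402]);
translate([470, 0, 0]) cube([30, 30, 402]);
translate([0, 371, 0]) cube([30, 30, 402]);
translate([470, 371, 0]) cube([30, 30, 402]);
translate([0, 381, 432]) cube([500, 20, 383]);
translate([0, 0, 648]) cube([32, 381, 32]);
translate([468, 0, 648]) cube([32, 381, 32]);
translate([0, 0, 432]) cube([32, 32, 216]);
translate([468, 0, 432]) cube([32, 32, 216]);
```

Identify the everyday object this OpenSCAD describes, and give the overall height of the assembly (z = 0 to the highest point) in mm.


A chair. The overall height is 815 mm.

A slab on four corner posts with a tall panel at the back — a chair. The seat slab sits at z = 402 with thickness 30, and the 383 mm backrest starts at the seat top, so the overall height is 402 + 30 + 383 = 815 mm.


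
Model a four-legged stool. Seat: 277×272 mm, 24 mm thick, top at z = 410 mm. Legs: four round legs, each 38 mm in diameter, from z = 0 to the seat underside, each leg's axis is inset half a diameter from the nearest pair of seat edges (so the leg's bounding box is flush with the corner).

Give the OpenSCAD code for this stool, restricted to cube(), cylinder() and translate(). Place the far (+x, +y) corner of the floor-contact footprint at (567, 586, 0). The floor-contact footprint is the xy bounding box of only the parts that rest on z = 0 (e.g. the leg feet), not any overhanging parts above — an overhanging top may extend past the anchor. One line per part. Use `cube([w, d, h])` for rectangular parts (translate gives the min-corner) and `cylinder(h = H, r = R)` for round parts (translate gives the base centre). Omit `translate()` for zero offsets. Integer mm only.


translate([290, 314, 386]) cube([277, 272, 24]);
translate([309, 333, 0]) cylinder(h = 386, r = 19);
translate([548, 333, 0]) cylinder(h = 386, r = 19);
translate([309, 567, 0]) cylinder(h = 386, r = 19);
translate([548, 567, 0]) cylinder(h = 386, r = 19);


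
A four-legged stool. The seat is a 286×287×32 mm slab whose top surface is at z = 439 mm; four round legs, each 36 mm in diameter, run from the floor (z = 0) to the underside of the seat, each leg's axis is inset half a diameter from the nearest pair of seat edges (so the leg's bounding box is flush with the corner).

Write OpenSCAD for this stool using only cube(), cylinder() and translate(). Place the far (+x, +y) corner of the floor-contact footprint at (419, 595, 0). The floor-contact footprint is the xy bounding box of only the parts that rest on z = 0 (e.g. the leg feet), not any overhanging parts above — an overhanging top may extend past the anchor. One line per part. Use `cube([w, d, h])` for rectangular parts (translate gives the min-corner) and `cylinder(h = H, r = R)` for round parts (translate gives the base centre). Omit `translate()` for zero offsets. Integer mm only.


// leg_h = 439 - 32 = 407
translate([133, 308, 407]) cube([286, 287, 32]);
translate([151, 326, 0]) cylinder(h = 407, r = 18);
translate([401, 326, 0]) cylinder(h = 407, r = 18);
translate([151, 577, 0]) cylinder(h = 407, r = 18);
translate([401, 577, 0]) cylinder(h = 407, r = 18);


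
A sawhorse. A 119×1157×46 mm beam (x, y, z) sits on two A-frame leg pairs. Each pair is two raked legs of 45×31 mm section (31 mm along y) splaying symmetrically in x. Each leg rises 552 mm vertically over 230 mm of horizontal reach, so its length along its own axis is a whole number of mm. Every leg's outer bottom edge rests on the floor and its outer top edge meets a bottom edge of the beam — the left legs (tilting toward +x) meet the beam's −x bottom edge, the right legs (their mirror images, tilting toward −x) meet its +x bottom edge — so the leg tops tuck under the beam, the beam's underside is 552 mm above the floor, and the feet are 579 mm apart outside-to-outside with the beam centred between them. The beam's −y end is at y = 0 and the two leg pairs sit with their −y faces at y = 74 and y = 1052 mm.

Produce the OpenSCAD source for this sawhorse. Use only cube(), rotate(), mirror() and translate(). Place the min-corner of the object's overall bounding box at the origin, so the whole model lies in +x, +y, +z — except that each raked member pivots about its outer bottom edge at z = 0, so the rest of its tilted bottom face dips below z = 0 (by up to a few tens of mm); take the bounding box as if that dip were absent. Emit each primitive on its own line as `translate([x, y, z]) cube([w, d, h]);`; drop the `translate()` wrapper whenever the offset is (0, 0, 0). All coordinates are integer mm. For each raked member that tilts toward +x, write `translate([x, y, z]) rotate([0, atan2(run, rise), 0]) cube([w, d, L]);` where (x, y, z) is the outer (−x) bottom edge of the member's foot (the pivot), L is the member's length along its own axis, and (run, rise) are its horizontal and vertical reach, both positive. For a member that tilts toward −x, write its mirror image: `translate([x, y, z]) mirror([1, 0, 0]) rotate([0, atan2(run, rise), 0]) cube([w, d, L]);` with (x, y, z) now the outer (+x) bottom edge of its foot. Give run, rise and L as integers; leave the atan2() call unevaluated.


translate([230, 0, 552]) cube([119, 1157, 46]);
translate([0, 74, 0]) rotate([0, atan2(230, 552), 0]) cube([45, 31, 598]);
translate([579, 74, 0]) mirror([1, 0, 0]) rotate([0, atan2(230, 552), 0]) cube([45, 31, 598]);
translate([0, 1052, 0]) rotate([0, atan2(230, 552), 0]) cube([45, 31, 598]);
translate([579, 1052, 0]) mirror([1, 0, 0]) rotate([0, atan2(230, 552), 0]) cube([45, 31, 598]);


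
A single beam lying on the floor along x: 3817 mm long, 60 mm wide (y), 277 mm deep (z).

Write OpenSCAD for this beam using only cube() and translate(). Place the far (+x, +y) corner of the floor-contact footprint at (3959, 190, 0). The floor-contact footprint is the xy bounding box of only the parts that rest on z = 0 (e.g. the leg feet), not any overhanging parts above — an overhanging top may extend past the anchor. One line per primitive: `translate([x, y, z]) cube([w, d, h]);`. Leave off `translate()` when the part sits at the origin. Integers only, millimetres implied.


translate([142, 130, 0]) cube([3817, 60, 277]);


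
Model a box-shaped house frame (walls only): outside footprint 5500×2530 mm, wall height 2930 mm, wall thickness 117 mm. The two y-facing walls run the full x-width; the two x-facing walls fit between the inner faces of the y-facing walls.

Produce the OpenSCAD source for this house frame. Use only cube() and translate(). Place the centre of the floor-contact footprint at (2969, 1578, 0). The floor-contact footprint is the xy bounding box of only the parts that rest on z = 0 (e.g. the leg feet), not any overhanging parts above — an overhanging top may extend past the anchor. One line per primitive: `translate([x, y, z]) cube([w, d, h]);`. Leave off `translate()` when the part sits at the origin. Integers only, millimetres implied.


translate([219, 313, 0]) cube([5500, 117, 2930]);
translate([219, 2726, 0]) cube([5500, 117, 2930]);
translate([219, 430, 0]) cube([117, 2296, 2930]);
translate([5602, 430, 0]) cube([117, 2296, 2930]);


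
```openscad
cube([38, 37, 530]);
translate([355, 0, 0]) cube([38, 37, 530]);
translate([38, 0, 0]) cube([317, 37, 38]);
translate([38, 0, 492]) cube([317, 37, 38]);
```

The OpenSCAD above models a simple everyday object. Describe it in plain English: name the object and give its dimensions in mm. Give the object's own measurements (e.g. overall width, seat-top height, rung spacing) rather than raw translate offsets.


A rectangular picture frame lying in the x–z plane (depth along y). The opening is 317 mm wide (x) by 454 mm tall (z), surrounded by a border 38 mm wide on all four sides. The frame is 37 mm deep and is made of two full-height vertical stiles with two horizontal rails fitted between them.


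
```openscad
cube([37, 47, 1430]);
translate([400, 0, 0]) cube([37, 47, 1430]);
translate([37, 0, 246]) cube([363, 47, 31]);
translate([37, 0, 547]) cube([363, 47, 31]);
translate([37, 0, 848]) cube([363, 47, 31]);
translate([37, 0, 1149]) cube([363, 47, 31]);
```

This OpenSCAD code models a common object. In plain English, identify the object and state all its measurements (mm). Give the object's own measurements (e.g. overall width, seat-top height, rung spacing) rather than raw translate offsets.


A straight ladder. Two 37×47 mm vertical rails, 1430 mm tall, stand 437 mm apart (outside-to-outside) with their front faces coplanar on the −y side. 4 rungs, each 47 mm deep and 31 mm tall, span between the inner faces of the rails, front faces flush with the rails. The lowest rung's underside is at z = 246 mm and rungs are spaced 301 mm apart (underside to underside).


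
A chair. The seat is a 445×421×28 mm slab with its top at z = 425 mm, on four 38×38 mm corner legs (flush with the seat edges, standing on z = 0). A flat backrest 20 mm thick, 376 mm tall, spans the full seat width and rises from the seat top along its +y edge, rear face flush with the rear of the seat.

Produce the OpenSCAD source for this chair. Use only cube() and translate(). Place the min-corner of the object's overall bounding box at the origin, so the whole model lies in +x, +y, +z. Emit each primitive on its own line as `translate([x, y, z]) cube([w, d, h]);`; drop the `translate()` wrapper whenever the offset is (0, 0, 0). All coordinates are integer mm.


translate([0, 0, 397]) cube([445, 421, 28]);
cube([38, 38, 397]);
translate([407, 0, 0]) cube([38, 38, 397]);
translate([0, 383, 0]) cube([38, 38, 397]);
translate([407, 383, 0]) cube([38, 38, 397]);
translate([0, 401, 425]) cube([445, 20, 376]);


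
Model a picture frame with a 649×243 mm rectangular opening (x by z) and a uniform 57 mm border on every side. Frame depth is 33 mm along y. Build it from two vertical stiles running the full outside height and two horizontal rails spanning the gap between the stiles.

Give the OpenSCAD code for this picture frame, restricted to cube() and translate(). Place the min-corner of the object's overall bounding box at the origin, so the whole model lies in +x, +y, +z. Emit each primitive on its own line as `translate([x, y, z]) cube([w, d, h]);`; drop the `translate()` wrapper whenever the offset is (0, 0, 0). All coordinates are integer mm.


cube([57, 33, 357]);
translate([706, 0, 0]) cube([57, 33, 357]);
translate([57, 0, 0]) cube([649, 33, 57]);
translate([57, 0, 300]) cube([649, 33, 57]);


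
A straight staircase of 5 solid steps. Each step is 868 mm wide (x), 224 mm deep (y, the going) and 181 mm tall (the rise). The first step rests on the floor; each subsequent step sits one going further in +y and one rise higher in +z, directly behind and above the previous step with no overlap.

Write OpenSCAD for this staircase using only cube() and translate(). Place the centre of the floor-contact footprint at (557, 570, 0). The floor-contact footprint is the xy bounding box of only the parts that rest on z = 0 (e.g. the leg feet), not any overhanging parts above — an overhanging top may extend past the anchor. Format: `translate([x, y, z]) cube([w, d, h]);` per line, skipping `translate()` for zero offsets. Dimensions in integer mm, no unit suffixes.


translate([123, 458, 0]) cube([868, 224, 181]);
translate([123, 682, 181]) cube([868, 224, 181]);
translate([123, 906, 362]) cube([868, 224, 181]);
translate([123, 1130, 543]) cube([868, 224, 181]);
translate([123, 1354, 724]) cube([868, 224, 181]);


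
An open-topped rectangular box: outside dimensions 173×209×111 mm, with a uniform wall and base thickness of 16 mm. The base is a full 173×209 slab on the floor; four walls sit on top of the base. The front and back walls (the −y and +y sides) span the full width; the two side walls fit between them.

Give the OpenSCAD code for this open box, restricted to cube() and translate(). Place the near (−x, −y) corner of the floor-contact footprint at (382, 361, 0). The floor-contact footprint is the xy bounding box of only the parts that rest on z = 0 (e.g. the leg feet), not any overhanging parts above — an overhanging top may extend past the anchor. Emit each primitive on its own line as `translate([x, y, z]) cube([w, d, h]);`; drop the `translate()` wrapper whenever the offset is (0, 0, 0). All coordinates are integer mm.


translate([382, 361, 0]) cube([173, 209, 16]);
translate([382, 361, 16]) cube([173, 16, 95]);
translate([382, 554, 16]) cube([173, 16, 95]);
translate([382, 377, 16]) cube([16, 177, 95]);
translate([539, 377, 16]) cube([16, 177, 95]);


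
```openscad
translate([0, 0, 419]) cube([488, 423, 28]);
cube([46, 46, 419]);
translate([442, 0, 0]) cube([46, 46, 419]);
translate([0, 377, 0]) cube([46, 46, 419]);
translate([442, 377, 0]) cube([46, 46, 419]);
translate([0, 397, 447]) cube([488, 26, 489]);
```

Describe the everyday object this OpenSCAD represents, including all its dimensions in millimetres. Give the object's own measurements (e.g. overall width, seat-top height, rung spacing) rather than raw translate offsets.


A chair. The seat is a 488×423×28 mm slab with its top at z = 447 mm, on four 46×46 mm corner legs (flush with the seat edges, standing on z = 0). A flat backrest 26 mm thick, 489 mm tall, spans the full seat width and rises from the seat top along its +y edge, rear face flush with the rear of the seat.


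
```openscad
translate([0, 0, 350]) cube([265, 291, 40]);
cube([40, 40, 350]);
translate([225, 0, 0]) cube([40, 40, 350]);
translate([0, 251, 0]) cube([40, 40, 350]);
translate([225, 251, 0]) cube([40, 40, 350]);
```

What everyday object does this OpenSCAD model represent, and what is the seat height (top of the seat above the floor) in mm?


A stool. The seat height is 390 mm.

A 265×291×40 slab at z = 350 on four corner posts — a stool. The seat top is 350 + 40 = 390 mm.


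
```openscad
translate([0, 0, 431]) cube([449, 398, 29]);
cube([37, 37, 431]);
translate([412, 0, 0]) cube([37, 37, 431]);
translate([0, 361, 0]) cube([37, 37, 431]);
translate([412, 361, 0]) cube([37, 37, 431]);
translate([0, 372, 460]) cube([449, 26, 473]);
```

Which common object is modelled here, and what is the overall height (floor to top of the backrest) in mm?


A chair. The overall height is 933 mm.

A slab on four corner posts with a tall panel at the back — a chair. The seat slab sits at z = 431 with thickness 29, and the 473 mm backrest starts at the seat top, so the overall height is 431 + 29 + 473 = 933 mm.


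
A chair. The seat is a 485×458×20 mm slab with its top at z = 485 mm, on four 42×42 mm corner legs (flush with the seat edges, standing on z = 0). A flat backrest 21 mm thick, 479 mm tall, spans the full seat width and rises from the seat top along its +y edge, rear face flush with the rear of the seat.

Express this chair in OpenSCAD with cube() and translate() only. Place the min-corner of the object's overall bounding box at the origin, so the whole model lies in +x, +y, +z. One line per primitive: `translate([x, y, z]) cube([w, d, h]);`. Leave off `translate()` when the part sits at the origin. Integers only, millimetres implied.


translate([0, 0, 465]) cube([485, 458, 20]);
cube([42, 42, 465]);
translate([443, 0, 0]) cube([42, 42, 465]);
translate([0, 416, 0]) cube([42, 42, 465]);
translate([443, 416, 0]) cube([42, 42, 465]);
translate([0, 437, 485]) cube([485, 21, 479]);


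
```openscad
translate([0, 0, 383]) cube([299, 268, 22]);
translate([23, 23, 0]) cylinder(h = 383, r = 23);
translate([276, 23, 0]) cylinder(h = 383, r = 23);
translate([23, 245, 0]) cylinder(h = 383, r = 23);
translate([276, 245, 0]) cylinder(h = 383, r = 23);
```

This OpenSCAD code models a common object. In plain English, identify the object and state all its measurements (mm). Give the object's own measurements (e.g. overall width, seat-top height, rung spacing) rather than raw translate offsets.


A four-legged stool. The seat is a 299×268×22 mm slab whose top surface is at z = 405 mm; four round legs, each 46 mm in diameter, run from the floor (z = 0) to the underside of the seat, each leg's axis is inset half a diameter from the nearest pair of seat edges (so the leg's bounding box is flush with the corner).


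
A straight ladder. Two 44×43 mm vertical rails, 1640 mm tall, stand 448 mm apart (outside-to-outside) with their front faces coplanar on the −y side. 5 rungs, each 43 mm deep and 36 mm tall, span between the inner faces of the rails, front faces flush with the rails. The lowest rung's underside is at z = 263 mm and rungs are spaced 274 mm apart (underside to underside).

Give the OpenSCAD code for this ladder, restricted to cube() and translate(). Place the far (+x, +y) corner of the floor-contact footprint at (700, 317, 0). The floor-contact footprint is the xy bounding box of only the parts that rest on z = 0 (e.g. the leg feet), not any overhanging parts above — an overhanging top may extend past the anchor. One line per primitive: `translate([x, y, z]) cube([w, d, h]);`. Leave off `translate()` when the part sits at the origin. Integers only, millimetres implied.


translate([252, 274, 0]) cube([44, 43, 1640]);
translate([656, 274, 0]) cube([44, 43, 1640]);
translate([296, 274, 263]) cube([360, 43, 36]);
translate([296, 274, 537]) cube([360, 43, 36]);
translate([296, 274, 811]) cube([360, 43, 36]);
translate([296, 274, 1085]) cube([360, 43, 36]);
translate([296, 274, 1359]) cube([360, 43, 36]);


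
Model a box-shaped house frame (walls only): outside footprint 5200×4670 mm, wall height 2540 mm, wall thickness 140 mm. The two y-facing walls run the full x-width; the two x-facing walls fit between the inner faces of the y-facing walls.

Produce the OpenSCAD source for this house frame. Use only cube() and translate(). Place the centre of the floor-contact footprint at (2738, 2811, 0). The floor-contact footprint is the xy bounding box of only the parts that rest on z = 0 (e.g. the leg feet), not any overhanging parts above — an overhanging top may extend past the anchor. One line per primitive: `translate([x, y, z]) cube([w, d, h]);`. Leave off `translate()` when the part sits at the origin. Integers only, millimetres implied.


translate([138, 476, 0]) cube([5200, 140, 2540]);
translate([138, 5006, 0]) cube([5200, 140, 2540]);
translate([138, 616, 0]) cube([140, 4390, 2540]);
translate([5198, 616, 0]) cube([140, 4390, 2540]);


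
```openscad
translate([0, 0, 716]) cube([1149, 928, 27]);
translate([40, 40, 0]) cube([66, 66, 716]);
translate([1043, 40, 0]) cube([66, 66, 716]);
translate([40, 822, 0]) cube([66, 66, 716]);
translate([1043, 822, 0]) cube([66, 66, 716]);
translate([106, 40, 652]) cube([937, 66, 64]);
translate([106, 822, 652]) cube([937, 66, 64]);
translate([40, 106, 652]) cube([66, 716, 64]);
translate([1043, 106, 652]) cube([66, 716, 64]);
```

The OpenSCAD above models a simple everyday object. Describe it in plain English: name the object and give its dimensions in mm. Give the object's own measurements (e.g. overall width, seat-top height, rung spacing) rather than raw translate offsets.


A table: top 1149 mm (x) × 928 mm (y), 27 mm thick, upper face at z = 743 mm, on four 66×66 mm square legs, each inset 40 mm from the nearest pair of top edges from z = 0 to the bottom of the top. Four apron rails, 66 mm thick and 64 mm tall, run between adjacent legs with their top edges flush with the underside of the top and their outer faces flush with the legs' outer faces.


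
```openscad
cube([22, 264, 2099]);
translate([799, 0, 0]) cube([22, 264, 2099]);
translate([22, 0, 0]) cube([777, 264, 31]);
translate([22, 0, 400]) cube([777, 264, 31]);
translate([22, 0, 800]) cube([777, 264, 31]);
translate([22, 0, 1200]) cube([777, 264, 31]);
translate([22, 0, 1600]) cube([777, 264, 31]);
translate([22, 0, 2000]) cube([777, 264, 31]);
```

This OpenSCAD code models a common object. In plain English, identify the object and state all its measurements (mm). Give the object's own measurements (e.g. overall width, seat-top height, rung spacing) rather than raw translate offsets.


An open bookshelf. Two side panels, each 22 mm thick, 264 mm deep and 2099 mm tall, stand 821 mm apart (outside-to-outside). Between them sit 6 shelves, each 31 mm thick and 264 mm deep, spanning the full gap between the sides. The bottom shelf rests on the floor (its underside at z = 0) and the clear gap between one shelf's top and the next shelf's underside is 369 mm.


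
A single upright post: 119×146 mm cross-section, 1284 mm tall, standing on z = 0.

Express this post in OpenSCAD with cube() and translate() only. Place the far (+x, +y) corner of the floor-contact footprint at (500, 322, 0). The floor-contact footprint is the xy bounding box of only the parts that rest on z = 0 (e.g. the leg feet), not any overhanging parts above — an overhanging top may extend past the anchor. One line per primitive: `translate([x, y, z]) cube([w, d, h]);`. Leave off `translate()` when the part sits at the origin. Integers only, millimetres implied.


translate([381, 176, 0]) cube([119, 146, 1284]);


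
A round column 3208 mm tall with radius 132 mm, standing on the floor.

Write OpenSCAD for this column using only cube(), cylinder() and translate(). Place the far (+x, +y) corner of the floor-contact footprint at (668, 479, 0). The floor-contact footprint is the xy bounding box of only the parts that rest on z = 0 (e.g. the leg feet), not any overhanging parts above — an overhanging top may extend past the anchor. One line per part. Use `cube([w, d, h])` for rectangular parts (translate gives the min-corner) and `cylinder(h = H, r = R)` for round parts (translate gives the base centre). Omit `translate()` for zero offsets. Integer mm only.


translate([536, 347, 0]) cylinder(h = 3208, r = 132);


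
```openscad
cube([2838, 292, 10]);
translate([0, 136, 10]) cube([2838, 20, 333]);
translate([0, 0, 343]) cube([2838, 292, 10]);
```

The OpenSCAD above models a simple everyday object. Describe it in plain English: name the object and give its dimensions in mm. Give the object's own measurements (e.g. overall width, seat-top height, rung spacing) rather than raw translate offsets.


An I-beam lying along x, 2838 mm long. Overall section height 353 mm. Two flanges 292 mm wide (y) and 10 mm thick, one on the floor and one at the top; a web 20 mm thick runs between them, centred on the flange width.


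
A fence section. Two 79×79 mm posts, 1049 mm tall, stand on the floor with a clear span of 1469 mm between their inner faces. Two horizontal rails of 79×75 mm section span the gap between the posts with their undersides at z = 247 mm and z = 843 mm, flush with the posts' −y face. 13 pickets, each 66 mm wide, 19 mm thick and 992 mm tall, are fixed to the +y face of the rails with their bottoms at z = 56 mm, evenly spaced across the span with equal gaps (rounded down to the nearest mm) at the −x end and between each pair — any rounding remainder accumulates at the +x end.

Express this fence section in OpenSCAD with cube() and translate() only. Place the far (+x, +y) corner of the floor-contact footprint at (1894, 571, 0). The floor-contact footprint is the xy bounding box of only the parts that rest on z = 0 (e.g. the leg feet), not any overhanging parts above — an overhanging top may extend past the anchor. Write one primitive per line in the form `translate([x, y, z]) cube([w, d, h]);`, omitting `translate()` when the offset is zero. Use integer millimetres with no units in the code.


translate([267, 492, 0]) cube([79, 79, 1049]);
translate([1815, 492, 0]) cube([79, 79, 1049]);
translate([346, 492, 247]) cube([1469, 79, 75]);
translate([346, 492, 843]) cube([1469, 79, 75]);
translate([389, 571, 56]) cube([66, 19, 992]);
translate([498, 571, 56]) cube([66, 19, 992]);
translate([607, 571, 56]) cube([66, 19, 992]);
translate([716, 571, 56]) cube([66, 19, 992]);
translate([825, 571, 56]) cube([66, 19, 992]);
translate([934, 571, 56]) cube([66, 19, 992]);
translate([1043, 571, 56]) cube([66, 19, 992]);
translate([1152, 571, 56]) cube([66, 19, 992]);
translate([1261, 571, 56]) cube([66, 19, 992]);
translate([1370, 571, 56]) cube([66, 19, 992]);
translate([1479, 571, 56]) cube([66, 19, 992]);
translate([1588, 571, 56]) cube([66, 19, 992]);
translate([1697, 571, 56]) cube([66, 19, 992]);


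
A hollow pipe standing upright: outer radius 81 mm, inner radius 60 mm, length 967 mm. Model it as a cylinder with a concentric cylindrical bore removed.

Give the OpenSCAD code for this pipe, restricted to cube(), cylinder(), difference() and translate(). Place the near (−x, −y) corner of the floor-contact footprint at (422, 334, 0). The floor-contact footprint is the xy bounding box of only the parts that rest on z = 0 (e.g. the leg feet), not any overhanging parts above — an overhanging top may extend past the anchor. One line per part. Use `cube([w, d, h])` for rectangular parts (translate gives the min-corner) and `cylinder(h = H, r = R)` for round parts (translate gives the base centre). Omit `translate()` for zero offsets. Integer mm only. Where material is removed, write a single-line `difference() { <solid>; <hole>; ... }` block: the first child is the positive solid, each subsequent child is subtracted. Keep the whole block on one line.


difference() { translate([503, 415, 0]) cylinder(h = 967, r = 81); translate([503, 415, 0]) cylinder(h = 967, r = 60); }


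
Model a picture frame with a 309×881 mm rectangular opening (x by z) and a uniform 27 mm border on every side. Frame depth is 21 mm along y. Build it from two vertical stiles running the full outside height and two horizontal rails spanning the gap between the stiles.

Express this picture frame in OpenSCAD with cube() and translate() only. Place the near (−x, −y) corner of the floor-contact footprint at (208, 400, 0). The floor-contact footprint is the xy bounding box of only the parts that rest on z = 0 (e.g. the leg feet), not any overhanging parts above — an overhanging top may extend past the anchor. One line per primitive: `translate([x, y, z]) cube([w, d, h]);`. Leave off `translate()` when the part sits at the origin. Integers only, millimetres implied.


translate([208, 400, 0]) cube([27, 21, 935]);
translate([544, 400, 0]) cube([27, 21, 935]);
translate([235, 400, 0]) cube([309, 21, 27]);
translate([235, 400, 908]) cube([309, 21, 27]);


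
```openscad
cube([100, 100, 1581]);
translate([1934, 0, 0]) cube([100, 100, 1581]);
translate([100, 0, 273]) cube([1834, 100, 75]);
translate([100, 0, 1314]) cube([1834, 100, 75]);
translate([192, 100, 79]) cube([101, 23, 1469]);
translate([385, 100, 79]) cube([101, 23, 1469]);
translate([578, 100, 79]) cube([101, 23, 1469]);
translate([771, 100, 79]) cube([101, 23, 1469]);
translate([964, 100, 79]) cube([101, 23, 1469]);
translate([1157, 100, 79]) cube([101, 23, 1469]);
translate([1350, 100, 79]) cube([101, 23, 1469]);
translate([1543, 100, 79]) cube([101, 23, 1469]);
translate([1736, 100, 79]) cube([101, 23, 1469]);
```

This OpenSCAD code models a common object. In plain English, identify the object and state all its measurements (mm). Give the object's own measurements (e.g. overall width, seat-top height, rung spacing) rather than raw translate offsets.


A fence section. Two 100×100 mm posts, 1581 mm tall, stand on the floor with a clear span of 1834 mm between their inner faces. Two horizontal rails of 100×75 mm section span the gap between the posts with their undersides at z = 273 mm and z = 1314 mm, flush with the posts' −y face. 9 pickets, each 101 mm wide, 23 mm thick and 1469 mm tall, are fixed to the +y face of the rails with their bottoms at z = 79 mm, spaced across the span with a 92 mm gap after the −x post and between neighbouring pickets, with 97 mm left before the +x post.


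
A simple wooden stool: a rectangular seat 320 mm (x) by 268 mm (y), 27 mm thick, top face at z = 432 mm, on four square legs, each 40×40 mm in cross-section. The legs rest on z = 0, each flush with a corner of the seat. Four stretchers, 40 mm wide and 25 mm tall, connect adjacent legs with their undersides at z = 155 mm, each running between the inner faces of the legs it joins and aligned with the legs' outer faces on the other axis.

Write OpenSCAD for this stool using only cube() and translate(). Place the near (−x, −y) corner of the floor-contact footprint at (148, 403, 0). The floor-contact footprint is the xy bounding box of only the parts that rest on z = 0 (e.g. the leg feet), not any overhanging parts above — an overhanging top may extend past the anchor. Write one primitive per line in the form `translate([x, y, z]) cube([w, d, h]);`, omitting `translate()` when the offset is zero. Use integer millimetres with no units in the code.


translate([148, 403, 405]) cube([320, 268, 27]);
translate([148, 403, 0]) cube([40, 40, 405]);
translate([428, 403, 0]) cube([40, 40, 405]);
translate([148, 631, 0]) cube([40, 40, 405]);
translate([428, 631, 0]) cube([40, 40, 405]);
translate([188, 403, 155]) cube([240, 40, 25]);
translate([188, 631, 155]) cube([240, 40, 25]);
translate([148, 443, 155]) cube([40, 188, 25]);
translate([428, 443, 155]) cube([40, 188, 25]);


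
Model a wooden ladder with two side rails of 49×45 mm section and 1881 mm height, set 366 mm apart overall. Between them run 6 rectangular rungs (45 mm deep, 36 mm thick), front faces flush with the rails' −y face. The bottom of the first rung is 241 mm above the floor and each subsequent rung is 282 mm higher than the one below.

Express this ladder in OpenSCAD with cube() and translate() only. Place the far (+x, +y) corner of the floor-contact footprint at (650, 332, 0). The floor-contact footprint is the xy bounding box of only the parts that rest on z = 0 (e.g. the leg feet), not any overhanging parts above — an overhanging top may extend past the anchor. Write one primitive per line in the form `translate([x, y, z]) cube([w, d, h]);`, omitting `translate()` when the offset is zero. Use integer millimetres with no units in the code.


translate([284, 287, 0]) cube([49, 45, 1881]);
translate([601, 287, 0]) cube([49, 45, 1881]);
translate([333, 287, 241]) cube([268, 45, 36]);
translate([333, 287, 523]) cube([268, 45, 36]);
translate([333, 287, 805]) cube([268, 45, 36]);
translate([333, 287, 1087]) cube([268, 45, 36]);
translate([333, 287, 1369]) cube([268, 45, 36]);
translate([333, 287, 1651]) cube([268, 45, 36]);


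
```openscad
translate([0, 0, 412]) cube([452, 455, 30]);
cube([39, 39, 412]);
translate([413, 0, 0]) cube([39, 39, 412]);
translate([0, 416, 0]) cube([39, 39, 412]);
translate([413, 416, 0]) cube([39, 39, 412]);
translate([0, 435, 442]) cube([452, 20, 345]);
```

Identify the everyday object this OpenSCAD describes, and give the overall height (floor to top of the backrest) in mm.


A chair. The overall height is 787 mm.

A slab on four corner posts with a tall panel at the back — a chair. The seat slab sits at z = 412 with thickness 30, and the 345 mm backrest starts at the seat top, so the overall height is 412 + 30 + 345 = 787 mm.


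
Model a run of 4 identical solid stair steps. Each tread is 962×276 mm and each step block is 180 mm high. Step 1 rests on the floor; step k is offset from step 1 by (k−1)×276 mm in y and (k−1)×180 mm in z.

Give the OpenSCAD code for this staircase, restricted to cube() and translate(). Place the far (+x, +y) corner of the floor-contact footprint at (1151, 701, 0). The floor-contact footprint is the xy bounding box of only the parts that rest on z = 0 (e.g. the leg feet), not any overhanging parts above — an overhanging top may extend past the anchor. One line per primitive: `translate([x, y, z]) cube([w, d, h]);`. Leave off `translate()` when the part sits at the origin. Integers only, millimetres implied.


translate([189, 425, 0]) cube([962, 276, 180]);
translate([189, 701, 180]) cube([962, 276, 180]);
translate([189, 977, 360]) cube([962, 276, 180]);
translate([189, 1253, 540]) cube([962, 276, 180]);


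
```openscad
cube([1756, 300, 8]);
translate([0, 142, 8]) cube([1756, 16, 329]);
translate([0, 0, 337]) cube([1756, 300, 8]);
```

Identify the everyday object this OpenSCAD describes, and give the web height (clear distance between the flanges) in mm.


An I-beam. The web height is 329 mm.

Two wide flanges with a thin centred web — an I-beam. Overall 345 mm minus two 8 mm flanges gives a web of 345 − 2·8 = 329 mm.


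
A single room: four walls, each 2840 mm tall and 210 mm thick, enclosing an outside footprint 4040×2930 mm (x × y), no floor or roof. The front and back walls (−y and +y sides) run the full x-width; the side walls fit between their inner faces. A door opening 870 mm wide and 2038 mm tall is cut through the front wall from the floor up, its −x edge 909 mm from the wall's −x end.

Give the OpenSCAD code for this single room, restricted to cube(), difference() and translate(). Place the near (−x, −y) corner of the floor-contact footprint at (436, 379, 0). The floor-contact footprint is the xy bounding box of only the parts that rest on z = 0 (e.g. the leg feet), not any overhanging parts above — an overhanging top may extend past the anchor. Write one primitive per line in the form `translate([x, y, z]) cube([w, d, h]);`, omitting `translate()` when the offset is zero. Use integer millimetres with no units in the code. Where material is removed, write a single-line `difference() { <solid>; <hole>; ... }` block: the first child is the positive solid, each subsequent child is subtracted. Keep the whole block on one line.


difference() { translate([436, 379, 0]) cube([4040, 210, 2840]); translate([1345, 379, 0]) cube([870, 210, 2038]); }
translate([436, 3099, 0]) cube([4040, 210, 2840]);
translate([436, 589, 0]) cube([210, 2510, 2840]);
translate([4266, 589, 0]) cube([210, 2510, 2840]);


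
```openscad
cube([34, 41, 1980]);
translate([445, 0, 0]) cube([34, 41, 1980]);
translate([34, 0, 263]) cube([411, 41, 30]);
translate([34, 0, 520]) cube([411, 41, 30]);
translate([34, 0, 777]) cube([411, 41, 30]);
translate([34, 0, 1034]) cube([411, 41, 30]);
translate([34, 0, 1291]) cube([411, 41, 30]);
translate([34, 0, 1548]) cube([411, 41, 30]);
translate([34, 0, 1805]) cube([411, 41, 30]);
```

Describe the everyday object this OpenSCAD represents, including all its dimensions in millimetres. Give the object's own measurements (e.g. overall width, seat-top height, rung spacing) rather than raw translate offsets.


A straight ladder. Two 34×41 mm vertical rails, 1980 mm tall, stand 479 mm apart (outside-to-outside) with their front faces coplanar on the −y side. 7 rungs, each 41 mm deep and 30 mm tall, span between the inner faces of the rails, front faces flush with the rails. The lowest rung's underside is at z = 263 mm and rungs are spaced 257 mm apart (underside to underside).


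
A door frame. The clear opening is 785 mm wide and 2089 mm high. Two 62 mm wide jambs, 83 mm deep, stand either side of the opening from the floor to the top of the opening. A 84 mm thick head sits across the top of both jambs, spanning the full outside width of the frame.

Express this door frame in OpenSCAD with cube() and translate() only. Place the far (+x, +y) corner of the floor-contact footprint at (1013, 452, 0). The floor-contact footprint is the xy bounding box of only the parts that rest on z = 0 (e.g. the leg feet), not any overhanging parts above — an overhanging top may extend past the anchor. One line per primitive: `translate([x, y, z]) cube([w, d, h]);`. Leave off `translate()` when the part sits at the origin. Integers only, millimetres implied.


translate([104, 369, 0]) cube([62, 83, 2089]);
translate([951, 369, 0]) cube([62, 83, 2089]);
translate([104, 369, 2089]) cube([909, 83, 84]);


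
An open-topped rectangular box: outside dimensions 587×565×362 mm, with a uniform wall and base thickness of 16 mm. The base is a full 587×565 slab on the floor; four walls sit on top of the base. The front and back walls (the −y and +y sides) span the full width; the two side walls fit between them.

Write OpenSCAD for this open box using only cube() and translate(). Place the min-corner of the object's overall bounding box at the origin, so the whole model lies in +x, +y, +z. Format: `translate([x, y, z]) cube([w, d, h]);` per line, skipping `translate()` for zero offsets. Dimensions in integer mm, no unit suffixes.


cube([587, 565, 16]);
translate([0, 0, 16]) cube([587, 16, 346]);
translate([0, 549, 16]) cube([587, 16, 346]);
translate([0, 16, 16]) cube([16, 533, 346]);
translate([571, 16, 16]) cube([16, 533, 346]);


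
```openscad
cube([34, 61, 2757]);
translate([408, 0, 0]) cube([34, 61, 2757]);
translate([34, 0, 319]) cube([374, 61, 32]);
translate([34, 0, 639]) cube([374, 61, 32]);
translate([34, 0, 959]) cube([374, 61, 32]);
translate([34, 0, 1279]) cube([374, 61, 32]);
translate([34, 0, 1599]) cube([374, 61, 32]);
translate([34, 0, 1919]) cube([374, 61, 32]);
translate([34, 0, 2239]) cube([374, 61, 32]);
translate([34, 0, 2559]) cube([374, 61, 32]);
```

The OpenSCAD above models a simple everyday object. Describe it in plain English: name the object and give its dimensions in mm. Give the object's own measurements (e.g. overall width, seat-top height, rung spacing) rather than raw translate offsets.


A straight ladder. Two 34×61 mm vertical rails, 2757 mm tall, stand 442 mm apart (outside-to-outside) with their front faces coplanar on the −y side. 8 rungs, each 61 mm deep and 32 mm tall, span between the inner faces of the rails, front faces flush with the rails. The lowest rung's underside is at z = 319 mm and rungs are spaced 320 mm apart (underside to underside).


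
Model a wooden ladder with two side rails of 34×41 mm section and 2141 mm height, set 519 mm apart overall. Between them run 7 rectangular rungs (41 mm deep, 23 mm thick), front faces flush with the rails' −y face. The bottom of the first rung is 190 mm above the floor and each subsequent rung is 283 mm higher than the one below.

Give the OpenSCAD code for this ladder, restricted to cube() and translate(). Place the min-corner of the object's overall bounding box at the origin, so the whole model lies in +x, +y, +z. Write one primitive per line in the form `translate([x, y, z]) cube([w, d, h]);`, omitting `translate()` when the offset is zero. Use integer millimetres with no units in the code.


cube([34, 41, 2141]);
translate([485, 0, 0]) cube([34, 41, 2141]);
translate([34, 0, 190]) cube([451, 41, 23]);
translate([34, 0, 473]) cube([451, 41, 23]);
translate([34, 0, 756]) cube([451, 41, 23]);
translate([34, 0, 1039]) cube([451, 41, 23]);
translate([34, 0, 1322]) cube([451, 41, 23]);
translate([34, 0, 1605]) cube([451, 41, 23]);
translate([34, 0, 1888]) cube([451, 41, 23]);
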